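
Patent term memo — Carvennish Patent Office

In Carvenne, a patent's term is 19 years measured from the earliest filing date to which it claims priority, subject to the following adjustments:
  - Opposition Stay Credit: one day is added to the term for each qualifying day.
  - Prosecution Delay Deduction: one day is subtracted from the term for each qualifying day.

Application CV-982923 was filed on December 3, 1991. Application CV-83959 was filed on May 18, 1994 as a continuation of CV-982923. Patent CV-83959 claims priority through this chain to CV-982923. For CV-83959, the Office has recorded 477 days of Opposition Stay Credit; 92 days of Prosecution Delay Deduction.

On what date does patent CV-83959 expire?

Earliest priority filing: 3 December 1991.
Base term: 3 December 1991 + 19 years → 3 December 2010.
Opposition Stay Credit: +477 days → 24 March 2012.
Prosecution Delay Deduction: −92 days → 23 December 2011.

2011-12-23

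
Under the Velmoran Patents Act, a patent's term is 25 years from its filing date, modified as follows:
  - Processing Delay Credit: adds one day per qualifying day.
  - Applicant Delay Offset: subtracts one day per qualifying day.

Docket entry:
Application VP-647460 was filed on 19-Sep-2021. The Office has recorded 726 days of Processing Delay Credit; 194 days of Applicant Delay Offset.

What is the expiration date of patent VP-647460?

Base term: filing date + 25 years → 19 September 2046.
Processing Delay Credit: +726 days → 14 September 2048.
Applicant Delay Offset: −194 days → 4 March 2048.

2048-03-04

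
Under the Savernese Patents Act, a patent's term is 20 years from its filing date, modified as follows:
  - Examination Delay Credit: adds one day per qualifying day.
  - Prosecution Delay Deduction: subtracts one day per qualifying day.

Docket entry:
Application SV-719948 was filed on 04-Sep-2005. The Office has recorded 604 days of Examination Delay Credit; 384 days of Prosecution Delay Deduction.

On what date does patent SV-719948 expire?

April 12, 2026

Base term: filing date + 20 years → 4 September 2025.
Examination Delay Credit: +604 days → 1 May 2027.
Prosecution Delay Deduction: −384 days → 12 April 2026.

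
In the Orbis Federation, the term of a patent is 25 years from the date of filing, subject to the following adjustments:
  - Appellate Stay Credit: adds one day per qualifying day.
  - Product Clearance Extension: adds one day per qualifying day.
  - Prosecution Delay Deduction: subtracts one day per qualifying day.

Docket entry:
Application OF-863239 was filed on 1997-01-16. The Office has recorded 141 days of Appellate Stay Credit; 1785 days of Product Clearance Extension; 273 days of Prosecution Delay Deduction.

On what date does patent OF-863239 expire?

Base term: filing date + 25 years → 16 January 2022.
Appellate Stay Credit: +141 days → 6 June 2022.
Product Clearance Extension: +1785 days → 26 April 2027.
Prosecution Delay Deduction: −273 days → 27 July 2026.

2026-07-27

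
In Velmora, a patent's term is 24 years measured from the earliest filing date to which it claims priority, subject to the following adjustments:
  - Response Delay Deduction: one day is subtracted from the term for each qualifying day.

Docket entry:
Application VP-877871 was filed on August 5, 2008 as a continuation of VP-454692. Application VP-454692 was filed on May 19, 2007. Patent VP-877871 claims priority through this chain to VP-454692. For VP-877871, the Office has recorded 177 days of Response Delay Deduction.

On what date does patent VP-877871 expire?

Earliest priority filing: 19 May 2007.
Base term: 19 May 2007 + 24 years → 19 May 2031.
Response Delay Deduction: −177 days → 23 November 2030.

November 23, 2030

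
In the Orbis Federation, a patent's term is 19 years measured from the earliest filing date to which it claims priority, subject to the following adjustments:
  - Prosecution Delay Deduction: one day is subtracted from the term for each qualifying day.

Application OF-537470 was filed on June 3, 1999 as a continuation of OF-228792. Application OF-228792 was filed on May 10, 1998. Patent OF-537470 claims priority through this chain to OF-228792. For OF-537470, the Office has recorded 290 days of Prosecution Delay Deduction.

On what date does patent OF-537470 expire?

2016-07-24

Earliest priority filing: 10 May 1998.
Base term: 10 May 1998 + 19 years → 10 May 2017.
Prosecution Delay Deduction: −290 days → 24 July 2016.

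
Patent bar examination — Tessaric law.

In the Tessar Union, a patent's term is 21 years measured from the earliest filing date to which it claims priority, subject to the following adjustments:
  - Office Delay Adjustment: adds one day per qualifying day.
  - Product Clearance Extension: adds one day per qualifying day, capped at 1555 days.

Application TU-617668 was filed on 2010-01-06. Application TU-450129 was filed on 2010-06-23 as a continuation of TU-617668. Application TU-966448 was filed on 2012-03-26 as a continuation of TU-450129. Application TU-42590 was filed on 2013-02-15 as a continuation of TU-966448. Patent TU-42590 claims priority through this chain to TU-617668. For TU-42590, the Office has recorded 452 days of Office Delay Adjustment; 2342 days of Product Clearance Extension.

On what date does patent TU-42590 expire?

Earliest priority filing: 6 January 2010.
Base term: 6 January 2010 + 21 years → 6 January 2031.
Office Delay Adjustment: +452 days → 2 April 2032.
Product Clearance Extension: 2342 days claimed exceeds the 1555-day cap, so +1555 days → 5 July 2036.

July 5, 2036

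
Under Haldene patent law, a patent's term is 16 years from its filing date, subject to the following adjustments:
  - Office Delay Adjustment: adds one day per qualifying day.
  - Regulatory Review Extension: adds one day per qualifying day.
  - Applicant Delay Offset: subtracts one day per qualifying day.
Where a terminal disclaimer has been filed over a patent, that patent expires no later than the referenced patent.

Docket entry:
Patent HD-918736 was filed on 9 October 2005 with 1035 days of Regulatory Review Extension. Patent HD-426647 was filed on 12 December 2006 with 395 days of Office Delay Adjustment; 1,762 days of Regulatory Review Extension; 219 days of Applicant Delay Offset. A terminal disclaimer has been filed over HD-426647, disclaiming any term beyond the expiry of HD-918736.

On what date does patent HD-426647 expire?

2024-08-09

Natural term of HD-426647:
  Base: filing + 16 years → 12 December 2022.
  Office Delay Adjustment: +395 days → 11 January 2024.
  Regulatory Review Extension: +1762 days → 7 November 2028.
  Applicant Delay Offset: −219 days → 2 April 2028.
Expiry of referenced patent HD-918736:
  Base: filing + 16 years → 9 October 2021.
  Regulatory Review Extension: +1035 days → 9 August 2024.
Terminal disclaimer: HD-426647 expires on the earlier of 2 April 2028 and 9 August 2024.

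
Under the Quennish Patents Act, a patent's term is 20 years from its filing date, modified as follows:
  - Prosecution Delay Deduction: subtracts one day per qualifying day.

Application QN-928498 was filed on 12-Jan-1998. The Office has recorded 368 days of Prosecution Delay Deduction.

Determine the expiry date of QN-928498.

2017-01-09

Base term: filing date + 20 years → 12 January 2018.
Prosecution Delay Deduction: −368 days → 9 January 2017.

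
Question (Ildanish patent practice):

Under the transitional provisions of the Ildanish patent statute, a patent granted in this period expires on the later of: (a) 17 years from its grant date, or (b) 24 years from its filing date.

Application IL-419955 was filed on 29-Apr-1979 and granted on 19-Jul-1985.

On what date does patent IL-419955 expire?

April 29, 2003

(a) grant + 17 years → 19 July 2002.
(b) filing + 24 years → 29 April 2003.
Later of the two: 29 April 2003.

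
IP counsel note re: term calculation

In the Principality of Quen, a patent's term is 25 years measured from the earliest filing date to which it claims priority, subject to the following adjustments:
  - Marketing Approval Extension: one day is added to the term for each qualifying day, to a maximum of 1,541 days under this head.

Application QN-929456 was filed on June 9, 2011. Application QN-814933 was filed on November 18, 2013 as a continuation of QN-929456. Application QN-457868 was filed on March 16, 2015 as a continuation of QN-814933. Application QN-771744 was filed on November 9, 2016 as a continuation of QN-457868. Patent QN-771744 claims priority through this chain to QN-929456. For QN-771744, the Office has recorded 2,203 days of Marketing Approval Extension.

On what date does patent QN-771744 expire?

Earliest priority filing: 9 June 2011.
Base term: 9 June 2011 + 25 years → 9 June 2036.
Marketing Approval Extension: 2203 days claimed exceeds the 1541-day cap, so +1541 days → 28 August 2040.

August 28, 2040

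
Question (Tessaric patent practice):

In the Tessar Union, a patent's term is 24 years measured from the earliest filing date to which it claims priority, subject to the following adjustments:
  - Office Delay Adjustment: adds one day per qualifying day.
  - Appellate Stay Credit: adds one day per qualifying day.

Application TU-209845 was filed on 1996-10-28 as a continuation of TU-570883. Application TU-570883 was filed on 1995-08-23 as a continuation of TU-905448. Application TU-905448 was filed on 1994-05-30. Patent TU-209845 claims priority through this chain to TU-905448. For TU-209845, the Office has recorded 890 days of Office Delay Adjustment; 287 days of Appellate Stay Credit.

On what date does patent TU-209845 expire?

Earliest priority filing: 30 May 1994.
Base term: 30 May 1994 + 24 years → 30 May 2018.
Office Delay Adjustment: +890 days → 5 November 2020.
Appellate Stay Credit: +287 days → 19 August 2021.

2021-08-19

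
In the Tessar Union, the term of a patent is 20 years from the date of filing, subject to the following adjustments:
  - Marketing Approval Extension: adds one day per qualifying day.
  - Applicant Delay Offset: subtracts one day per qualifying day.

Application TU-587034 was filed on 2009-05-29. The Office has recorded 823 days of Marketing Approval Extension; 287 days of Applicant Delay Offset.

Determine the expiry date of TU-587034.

November 16, 2030

Base term: filing date + 20 years → 29 May 2029.
Marketing Approval Extension: +823 days → 30 August 2031.
Applicant Delay Offset: −287 days → 16 November 2030.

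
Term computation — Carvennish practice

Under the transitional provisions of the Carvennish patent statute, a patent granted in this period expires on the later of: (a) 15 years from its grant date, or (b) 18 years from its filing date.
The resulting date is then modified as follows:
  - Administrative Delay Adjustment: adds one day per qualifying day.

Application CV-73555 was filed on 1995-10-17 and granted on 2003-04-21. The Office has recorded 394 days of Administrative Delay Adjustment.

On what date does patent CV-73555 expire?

2019-05-20

(a) grant + 15 years → 21 April 2018.
(b) filing + 18 years → 17 October 2013.
Later of the two: 21 April 2018.
Administrative Delay Adjustment: +394 days → 20 May 2019.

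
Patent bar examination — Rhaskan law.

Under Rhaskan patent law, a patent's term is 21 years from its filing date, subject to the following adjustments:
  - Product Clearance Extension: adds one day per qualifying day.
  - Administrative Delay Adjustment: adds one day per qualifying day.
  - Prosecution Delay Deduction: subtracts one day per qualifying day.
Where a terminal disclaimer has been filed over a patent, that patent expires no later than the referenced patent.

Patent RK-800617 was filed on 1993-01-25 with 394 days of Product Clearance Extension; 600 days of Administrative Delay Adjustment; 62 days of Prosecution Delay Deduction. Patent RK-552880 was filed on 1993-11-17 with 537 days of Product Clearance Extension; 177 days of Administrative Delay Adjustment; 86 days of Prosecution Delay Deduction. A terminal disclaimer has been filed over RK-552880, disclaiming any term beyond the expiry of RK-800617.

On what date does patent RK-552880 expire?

2016-08-06

Natural term of RK-552880:
  Base: filing + 21 years → 17 November 2014.
  Product Clearance Extension: +537 days → 7 May 2016.
  Administrative Delay Adjustment: +177 days → 31 October 2016.
  Prosecution Delay Deduction: −86 days → 6 August 2016.
Expiry of referenced patent RK-800617:
  Base: filing + 21 years → 25 January 2014.
  Product Clearance Extension: +394 days → 23 February 2015.
  Administrative Delay Adjustment: +600 days → 15 October 2016.
  Prosecution Delay Deduction: −62 days → 14 August 2016.
Terminal disclaimer: RK-552880 expires on the earlier of 6 August 2016 and 14 August 2016.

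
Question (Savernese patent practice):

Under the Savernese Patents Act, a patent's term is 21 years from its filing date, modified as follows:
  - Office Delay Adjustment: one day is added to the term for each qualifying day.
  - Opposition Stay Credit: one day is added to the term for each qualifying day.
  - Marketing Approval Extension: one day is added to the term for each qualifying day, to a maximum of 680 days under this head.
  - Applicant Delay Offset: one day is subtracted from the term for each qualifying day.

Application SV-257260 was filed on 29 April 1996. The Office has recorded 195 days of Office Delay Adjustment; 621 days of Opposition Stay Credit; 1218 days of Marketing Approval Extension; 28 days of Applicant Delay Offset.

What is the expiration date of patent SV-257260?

Base term: filing date + 21 years → 29 April 2017.
Office Delay Adjustment: +195 days → 10 November 2017.
Opposition Stay Credit: +621 days → 24 July 2019.
Marketing Approval Extension: 1218 days claimed exceeds the 680-day cap, so +680 days → 3 June 2021.
Applicant Delay Offset: −28 days → 6 May 2021.

2021-05-06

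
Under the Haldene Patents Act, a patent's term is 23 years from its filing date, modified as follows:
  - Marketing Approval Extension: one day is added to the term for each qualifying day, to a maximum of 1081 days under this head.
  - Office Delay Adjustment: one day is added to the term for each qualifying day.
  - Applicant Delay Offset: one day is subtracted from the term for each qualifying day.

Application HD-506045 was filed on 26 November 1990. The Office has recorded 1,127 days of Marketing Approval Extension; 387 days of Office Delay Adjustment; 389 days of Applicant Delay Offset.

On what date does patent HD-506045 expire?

Base term: filing date + 23 years → 26 November 2013.
Marketing Approval Extension: 1127 days claimed exceeds the 1081-day cap, so +1081 days → 11 November 2016.
Office Delay Adjustment: +387 days → 3 December 2017.
Applicant Delay Offset: −389 days → 9 November 2016.

November 9, 2016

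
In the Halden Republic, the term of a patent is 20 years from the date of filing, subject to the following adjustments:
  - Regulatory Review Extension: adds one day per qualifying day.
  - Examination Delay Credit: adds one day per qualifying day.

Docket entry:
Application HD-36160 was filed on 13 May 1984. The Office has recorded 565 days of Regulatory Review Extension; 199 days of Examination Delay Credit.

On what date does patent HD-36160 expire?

2006-06-16

Base term: filing date + 20 years → 13 May 2004.
Regulatory Review Extension: +565 days → 29 November 2005.
Examination Delay Credit: +199 days → 16 June 2006.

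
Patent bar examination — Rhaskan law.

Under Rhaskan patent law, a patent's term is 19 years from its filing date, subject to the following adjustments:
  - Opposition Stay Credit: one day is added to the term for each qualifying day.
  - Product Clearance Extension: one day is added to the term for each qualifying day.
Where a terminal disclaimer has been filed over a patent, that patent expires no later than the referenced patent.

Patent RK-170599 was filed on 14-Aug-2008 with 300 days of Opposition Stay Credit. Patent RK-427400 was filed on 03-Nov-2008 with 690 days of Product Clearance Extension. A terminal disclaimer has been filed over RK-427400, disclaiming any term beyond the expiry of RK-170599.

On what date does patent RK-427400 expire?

Natural term of RK-427400:
  Base: filing + 19 years → 3 November 2027.
  Product Clearance Extension: +690 days → 23 September 2029.
Expiry of referenced patent RK-170599:
  Base: filing + 19 years → 14 August 2027.
  Opposition Stay Credit: +300 days → 9 June 2028.
Terminal disclaimer: RK-427400 expires on the earlier of 23 September 2029 and 9 June 2028.

June 9, 2028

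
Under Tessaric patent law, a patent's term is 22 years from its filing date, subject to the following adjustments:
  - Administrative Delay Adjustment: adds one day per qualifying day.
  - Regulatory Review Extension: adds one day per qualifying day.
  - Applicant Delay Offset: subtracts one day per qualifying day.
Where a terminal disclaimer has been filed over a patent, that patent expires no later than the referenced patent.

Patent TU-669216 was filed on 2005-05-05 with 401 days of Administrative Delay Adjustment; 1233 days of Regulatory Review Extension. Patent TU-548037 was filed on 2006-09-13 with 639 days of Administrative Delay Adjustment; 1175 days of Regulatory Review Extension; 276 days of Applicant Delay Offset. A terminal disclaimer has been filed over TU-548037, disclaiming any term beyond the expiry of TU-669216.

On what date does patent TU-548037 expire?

Natural term of TU-548037:
  Base: filing + 22 years → 13 September 2028.
  Administrative Delay Adjustment: +639 days → 14 June 2030.
  Regulatory Review Extension: +1175 days → 1 September 2033.
  Applicant Delay Offset: −276 days → 29 November 2032.
Expiry of referenced patent TU-669216:
  Base: filing + 22 years → 5 May 2027.
  Administrative Delay Adjustment: +401 days → 9 June 2028.
  Regulatory Review Extension: +1233 days → 25 October 2031.
Terminal disclaimer: TU-548037 expires on the earlier of 29 November 2032 and 25 October 2031.

2031-10-25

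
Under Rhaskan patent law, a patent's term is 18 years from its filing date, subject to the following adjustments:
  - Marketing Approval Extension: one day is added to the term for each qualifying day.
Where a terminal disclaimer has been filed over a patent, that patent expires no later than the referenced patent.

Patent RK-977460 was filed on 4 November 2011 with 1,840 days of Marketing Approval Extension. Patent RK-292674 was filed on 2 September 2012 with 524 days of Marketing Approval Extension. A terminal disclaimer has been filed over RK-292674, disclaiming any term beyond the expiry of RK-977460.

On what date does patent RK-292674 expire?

Natural term of RK-292674:
  Base: filing + 18 years → 2 September 2030.
  Marketing Approval Extension: +524 days → 8 February 2032.
Expiry of referenced patent RK-977460:
  Base: filing + 18 years → 4 November 2029.
  Marketing Approval Extension: +1840 days → 18 November 2034.
Terminal disclaimer: RK-292674 expires on the earlier of 8 February 2032 and 18 November 2034.

February 8, 2032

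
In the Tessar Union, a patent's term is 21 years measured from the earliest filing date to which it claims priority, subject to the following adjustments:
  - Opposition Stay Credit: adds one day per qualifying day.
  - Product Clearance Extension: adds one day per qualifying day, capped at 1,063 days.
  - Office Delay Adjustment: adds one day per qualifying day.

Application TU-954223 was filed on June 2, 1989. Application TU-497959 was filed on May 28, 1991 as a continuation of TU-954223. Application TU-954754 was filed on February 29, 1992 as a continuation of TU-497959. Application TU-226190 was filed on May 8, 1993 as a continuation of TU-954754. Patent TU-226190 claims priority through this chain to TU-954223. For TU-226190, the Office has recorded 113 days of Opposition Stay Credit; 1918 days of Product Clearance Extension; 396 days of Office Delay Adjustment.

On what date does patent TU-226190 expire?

Earliest priority filing: 2 June 1989.
Base term: 2 June 1989 + 21 years → 2 June 2010.
Opposition Stay Credit: +113 days → 23 September 2010.
Product Clearance Extension: 1918 days claimed exceeds the 1063-day cap, so +1063 days → 21 August 2013.
Office Delay Adjustment: +396 days → 21 September 2014.

2014-09-21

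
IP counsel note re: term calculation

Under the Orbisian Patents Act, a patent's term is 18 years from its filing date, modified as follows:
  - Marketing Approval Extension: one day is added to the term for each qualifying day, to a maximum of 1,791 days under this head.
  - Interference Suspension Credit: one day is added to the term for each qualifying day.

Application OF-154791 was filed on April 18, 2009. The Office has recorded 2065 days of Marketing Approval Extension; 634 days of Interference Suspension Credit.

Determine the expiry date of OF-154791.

2033-12-07

Base term: filing date + 18 years → 18 April 2027.
Marketing Approval Extension: 2065 days claimed exceeds the 1791-day cap, so +1791 days → 13 March 2032.
Interference Suspension Credit: +634 days → 7 December 2033.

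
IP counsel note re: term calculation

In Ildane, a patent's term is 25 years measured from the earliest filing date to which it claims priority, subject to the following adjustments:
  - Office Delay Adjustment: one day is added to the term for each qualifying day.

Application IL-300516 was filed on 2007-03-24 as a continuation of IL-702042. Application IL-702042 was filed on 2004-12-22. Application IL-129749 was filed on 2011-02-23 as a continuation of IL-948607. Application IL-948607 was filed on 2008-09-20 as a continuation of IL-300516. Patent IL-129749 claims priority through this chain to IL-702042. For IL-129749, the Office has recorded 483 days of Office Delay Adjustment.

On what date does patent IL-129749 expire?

Earliest priority filing: 22 December 2004.
Base term: 22 December 2004 + 25 years → 22 December 2029.
Office Delay Adjustment: +483 days → 19 April 2031.

2031-04-19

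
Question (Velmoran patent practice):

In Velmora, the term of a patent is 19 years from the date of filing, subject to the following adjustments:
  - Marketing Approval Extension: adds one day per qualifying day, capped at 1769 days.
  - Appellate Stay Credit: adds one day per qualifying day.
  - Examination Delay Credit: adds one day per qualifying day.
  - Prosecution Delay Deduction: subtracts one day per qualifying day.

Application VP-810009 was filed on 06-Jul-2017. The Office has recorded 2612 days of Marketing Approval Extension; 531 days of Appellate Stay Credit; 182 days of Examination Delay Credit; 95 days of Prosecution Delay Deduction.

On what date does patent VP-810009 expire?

Base term: filing date + 19 years → 6 July 2036.
Marketing Approval Extension: 2612 days claimed exceeds the 1769-day cap, so +1769 days → 10 May 2041.
Appellate Stay Credit: +531 days → 23 October 2042.
Examination Delay Credit: +182 days → 23 April 2043.
Prosecution Delay Deduction: −95 days → 18 January 2043.

January 18, 2043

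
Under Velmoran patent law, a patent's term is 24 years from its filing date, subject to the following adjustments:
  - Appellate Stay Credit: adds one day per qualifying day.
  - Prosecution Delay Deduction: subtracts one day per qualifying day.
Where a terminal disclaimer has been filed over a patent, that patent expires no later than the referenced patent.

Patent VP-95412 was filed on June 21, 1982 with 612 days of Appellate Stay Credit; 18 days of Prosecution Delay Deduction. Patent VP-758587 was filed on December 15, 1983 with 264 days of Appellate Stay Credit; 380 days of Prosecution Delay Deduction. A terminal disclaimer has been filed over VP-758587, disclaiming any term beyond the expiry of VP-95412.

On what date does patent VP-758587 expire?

2007-08-21

Natural term of VP-758587:
  Base: filing + 24 years → 15 December 2007.
  Appellate Stay Credit: +264 days → 4 September 2008.
  Prosecution Delay Deduction: −380 days → 21 August 2007.
Expiry of referenced patent VP-95412:
  Base: filing + 24 years → 21 June 2006.
  Appellate Stay Credit: +612 days → 23 February 2008.
  Prosecution Delay Deduction: −18 days → 5 February 2008.
Terminal disclaimer: VP-758587 expires on the earlier of 21 August 2007 and 5 February 2008.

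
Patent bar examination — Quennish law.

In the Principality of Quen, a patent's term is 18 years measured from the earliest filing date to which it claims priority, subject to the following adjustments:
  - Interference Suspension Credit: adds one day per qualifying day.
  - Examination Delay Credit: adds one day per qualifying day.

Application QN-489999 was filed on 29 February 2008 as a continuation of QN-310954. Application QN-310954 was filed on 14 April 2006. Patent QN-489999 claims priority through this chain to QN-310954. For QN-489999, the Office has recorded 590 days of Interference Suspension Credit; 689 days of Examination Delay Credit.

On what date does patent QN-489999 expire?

Earliest priority filing: 14 April 2006.
Base term: 14 April 2006 + 18 years → 14 April 2024.
Interference Suspension Credit: +590 days → 25 November 2025.
Examination Delay Credit: +689 days → 15 October 2027.

October 15, 2027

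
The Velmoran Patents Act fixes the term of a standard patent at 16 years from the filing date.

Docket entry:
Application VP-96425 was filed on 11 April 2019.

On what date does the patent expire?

Filing date + 16 years → 11 April 2035.

April 11, 2035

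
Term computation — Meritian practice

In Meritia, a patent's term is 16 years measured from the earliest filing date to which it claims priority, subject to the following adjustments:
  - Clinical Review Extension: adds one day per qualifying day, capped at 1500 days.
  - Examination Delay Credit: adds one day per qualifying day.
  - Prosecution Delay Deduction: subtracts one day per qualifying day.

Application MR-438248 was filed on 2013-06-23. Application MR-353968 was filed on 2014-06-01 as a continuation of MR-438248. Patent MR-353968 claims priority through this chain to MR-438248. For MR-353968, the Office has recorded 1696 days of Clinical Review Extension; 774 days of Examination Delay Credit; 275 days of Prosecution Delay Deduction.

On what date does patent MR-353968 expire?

December 13, 2034

Earliest priority filing: 23 June 2013.
Base term: 23 June 2013 + 16 years → 23 June 2029.
Clinical Review Extension: 1696 days claimed exceeds the 1500-day cap, so +1500 days → 1 August 2033.
Examination Delay Credit: +774 days → 14 September 2035.
Prosecution Delay Deduction: −275 days → 13 December 2034.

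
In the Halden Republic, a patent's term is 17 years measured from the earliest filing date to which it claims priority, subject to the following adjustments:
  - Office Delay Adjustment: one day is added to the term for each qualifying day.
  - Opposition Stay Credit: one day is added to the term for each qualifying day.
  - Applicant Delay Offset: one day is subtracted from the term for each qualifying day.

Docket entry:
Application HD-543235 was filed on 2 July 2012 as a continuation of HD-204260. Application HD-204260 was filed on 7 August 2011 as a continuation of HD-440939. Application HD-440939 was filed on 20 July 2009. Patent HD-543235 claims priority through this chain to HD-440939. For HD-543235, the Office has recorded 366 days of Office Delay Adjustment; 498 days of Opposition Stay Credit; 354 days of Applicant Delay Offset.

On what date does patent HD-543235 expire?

December 12, 2027

Earliest priority filing: 20 July 2009.
Base term: 20 July 2009 + 17 years → 20 July 2026.
Office Delay Adjustment: +366 days → 21 July 2027.
Opposition Stay Credit: +498 days → 30 November 2028.
Applicant Delay Offset: −354 days → 12 December 2027.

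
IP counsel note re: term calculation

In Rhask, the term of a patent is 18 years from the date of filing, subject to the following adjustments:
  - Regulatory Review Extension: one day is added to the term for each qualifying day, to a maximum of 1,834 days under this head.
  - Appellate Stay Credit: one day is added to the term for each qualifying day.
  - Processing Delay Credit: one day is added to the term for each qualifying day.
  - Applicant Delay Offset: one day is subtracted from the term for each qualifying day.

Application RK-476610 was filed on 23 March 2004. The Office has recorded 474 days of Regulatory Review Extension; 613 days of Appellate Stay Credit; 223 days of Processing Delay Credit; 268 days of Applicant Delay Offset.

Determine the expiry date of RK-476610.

2025-01-28

Base term: filing date + 18 years → 23 March 2022.
Regulatory Review Extension: 474 days (within the 1834-day cap) → +474 days → 10 July 2023.
Appellate Stay Credit: +613 days → 14 March 2025.
Processing Delay Credit: +223 days → 23 October 2025.
Applicant Delay Offset: −268 days → 28 January 2025.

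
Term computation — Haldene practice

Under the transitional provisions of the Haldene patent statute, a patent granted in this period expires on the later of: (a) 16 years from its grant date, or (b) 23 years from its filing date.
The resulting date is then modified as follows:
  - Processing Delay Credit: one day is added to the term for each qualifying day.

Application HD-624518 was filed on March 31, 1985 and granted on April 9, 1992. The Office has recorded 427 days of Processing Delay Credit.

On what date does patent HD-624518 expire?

June 10, 2009

(a) grant + 16 years → 9 April 2008.
(b) filing + 23 years → 31 March 2008.
Later of the two: 9 April 2008.
Processing Delay Credit: +427 days → 10 June 2009.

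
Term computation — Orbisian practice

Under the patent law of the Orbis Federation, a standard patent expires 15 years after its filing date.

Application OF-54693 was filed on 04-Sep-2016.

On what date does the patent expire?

September 4, 2031

Filing date + 15 years → 4 September 2031.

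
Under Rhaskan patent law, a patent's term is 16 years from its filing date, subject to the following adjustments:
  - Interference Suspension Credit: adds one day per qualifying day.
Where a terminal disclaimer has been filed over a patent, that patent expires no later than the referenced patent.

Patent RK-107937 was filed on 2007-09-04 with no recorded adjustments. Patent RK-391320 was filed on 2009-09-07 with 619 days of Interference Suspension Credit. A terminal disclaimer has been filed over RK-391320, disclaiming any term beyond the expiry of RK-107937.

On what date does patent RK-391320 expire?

Natural term of RK-391320:
  Base: filing + 16 years → 7 September 2025.
  Interference Suspension Credit: +619 days → 19 May 2027.
Expiry of referenced patent RK-107937:
  Base: filing + 16 years → 4 September 2023.
Terminal disclaimer: RK-391320 expires on the earlier of 19 May 2027 and 4 September 2023.

2023-09-04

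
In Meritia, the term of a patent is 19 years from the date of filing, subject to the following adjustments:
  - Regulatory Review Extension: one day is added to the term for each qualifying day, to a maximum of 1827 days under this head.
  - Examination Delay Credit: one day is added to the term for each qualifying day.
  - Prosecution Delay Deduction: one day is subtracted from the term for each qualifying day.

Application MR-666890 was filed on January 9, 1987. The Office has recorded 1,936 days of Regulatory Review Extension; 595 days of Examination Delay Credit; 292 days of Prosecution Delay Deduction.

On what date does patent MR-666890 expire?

November 9, 2011

Base term: filing date + 19 years → 9 January 2006.
Regulatory Review Extension: 1936 days claimed exceeds the 1827-day cap, so +1827 days → 10 January 2011.
Examination Delay Credit: +595 days → 27 August 2012.
Prosecution Delay Deduction: −292 days → 9 November 2011.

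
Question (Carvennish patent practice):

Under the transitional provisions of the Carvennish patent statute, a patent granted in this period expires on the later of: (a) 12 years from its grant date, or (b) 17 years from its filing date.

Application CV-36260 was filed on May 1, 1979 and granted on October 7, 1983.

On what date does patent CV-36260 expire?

(a) grant + 12 years → 7 October 1995.
(b) filing + 17 years → 1 May 1996.
Later of the two: 1 May 1996.

1996-05-01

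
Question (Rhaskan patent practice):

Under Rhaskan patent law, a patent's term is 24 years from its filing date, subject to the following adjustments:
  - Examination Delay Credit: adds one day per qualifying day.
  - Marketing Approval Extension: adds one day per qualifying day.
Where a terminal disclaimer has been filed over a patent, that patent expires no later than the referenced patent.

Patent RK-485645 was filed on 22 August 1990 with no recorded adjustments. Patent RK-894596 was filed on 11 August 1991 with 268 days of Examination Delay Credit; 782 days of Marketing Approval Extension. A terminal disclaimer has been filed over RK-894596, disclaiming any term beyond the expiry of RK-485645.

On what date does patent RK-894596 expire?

August 22, 2014

Natural term of RK-894596:
  Base: filing + 24 years → 11 August 2015.
  Examination Delay Credit: +268 days → 5 May 2016.
  Marketing Approval Extension: +782 days → 26 June 2018.
Expiry of referenced patent RK-485645:
  Base: filing + 24 years → 22 August 2014.
Terminal disclaimer: RK-894596 expires on the earlier of 26 June 2018 and 22 August 2014.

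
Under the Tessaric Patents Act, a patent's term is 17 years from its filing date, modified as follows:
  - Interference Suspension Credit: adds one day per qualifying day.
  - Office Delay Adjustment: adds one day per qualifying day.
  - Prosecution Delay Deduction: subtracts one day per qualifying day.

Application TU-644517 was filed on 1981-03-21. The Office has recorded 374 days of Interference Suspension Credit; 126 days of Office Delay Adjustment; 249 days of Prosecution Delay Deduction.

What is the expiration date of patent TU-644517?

1998-11-27

Base term: filing date + 17 years → 21 March 1998.
Interference Suspension Credit: +374 days → 30 March 1999.
Office Delay Adjustment: +126 days → 3 August 1999.
Prosecution Delay Deduction: −249 days → 27 November 1998.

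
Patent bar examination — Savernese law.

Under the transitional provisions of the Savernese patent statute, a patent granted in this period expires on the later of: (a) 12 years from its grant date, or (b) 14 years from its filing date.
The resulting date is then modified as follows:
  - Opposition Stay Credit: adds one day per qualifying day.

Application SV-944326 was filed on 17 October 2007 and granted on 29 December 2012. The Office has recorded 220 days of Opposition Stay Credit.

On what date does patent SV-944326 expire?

(a) grant + 12 years → 29 December 2024.
(b) filing + 14 years → 17 October 2021.
Later of the two: 29 December 2024.
Opposition Stay Credit: +220 days → 6 August 2025.

2025-08-06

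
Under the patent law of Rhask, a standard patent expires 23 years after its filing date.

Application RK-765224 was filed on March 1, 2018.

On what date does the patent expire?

Filing date + 23 years → 1 March 2041.

2041-03-01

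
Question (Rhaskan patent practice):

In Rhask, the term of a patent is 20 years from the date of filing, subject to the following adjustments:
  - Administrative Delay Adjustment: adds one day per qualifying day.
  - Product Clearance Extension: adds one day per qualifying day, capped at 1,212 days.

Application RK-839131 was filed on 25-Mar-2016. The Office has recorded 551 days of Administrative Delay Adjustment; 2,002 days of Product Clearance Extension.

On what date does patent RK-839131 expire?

2041-01-21

Base term: filing date + 20 years → 25 March 2036.
Administrative Delay Adjustment: +551 days → 27 September 2037.
Product Clearance Extension: 2002 days claimed exceeds the 1212-day cap, so +1212 days → 21 January 2041.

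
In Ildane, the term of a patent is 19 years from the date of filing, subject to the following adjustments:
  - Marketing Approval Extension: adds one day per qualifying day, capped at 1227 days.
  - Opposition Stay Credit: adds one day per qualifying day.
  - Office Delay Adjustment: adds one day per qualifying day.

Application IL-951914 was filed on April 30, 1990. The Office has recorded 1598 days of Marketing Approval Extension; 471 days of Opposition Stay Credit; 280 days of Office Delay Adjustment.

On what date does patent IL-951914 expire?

Base term: filing date + 19 years → 30 April 2009.
Marketing Approval Extension: 1598 days claimed exceeds the 1227-day cap, so +1227 days → 8 September 2012.
Opposition Stay Credit: +471 days → 23 December 2013.
Office Delay Adjustment: +280 days → 29 September 2014.

September 29, 2014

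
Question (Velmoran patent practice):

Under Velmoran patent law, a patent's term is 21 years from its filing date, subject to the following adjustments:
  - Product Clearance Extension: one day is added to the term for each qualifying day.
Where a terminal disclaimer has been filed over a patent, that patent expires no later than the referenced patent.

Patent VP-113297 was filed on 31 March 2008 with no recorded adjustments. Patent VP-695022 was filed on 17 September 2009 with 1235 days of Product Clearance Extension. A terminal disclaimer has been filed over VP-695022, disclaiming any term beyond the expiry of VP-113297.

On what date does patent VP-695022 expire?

Natural term of VP-695022:
  Base: filing + 21 years → 17 September 2030.
  Product Clearance Extension: +1235 days → 3 February 2034.
Expiry of referenced patent VP-113297:
  Base: filing + 21 years → 31 March 2029.
Terminal disclaimer: VP-695022 expires on the earlier of 3 February 2034 and 31 March 2029.

March 31, 2029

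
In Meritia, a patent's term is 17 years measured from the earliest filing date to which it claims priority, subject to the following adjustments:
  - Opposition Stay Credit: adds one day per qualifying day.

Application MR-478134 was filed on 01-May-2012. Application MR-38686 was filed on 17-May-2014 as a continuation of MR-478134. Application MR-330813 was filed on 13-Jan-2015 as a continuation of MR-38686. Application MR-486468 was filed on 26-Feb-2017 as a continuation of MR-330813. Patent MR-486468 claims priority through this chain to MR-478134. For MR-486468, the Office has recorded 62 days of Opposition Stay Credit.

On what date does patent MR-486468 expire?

Earliest priority filing: 1 May 2012.
Base term: 1 May 2012 + 17 years → 1 May 2029.
Opposition Stay Credit: +62 days → 2 July 2029.

2029-07-02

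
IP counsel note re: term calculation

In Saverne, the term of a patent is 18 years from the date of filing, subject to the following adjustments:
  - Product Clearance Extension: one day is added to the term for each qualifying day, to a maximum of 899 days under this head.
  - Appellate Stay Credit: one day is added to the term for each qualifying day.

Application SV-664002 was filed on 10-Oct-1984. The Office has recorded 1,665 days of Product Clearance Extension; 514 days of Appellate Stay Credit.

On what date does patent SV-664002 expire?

August 23, 2006

Base term: filing date + 18 years → 10 October 2002.
Product Clearance Extension: 1665 days claimed exceeds the 899-day cap, so +899 days → 27 March 2005.
Appellate Stay Credit: +514 days → 23 August 2006.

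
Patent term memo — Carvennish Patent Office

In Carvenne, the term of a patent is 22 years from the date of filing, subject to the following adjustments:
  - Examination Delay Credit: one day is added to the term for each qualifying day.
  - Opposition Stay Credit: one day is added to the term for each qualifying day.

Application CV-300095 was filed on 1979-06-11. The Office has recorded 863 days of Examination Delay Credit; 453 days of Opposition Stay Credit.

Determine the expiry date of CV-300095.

2005-01-17

Base term: filing date + 22 years → 11 June 2001.
Examination Delay Credit: +863 days → 22 October 2003.
Opposition Stay Credit: +453 days → 17 January 2005.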